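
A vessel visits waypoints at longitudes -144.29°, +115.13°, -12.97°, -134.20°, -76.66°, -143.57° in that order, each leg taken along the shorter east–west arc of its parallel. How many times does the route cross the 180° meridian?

1

Leg 1: -144.29° → +115.13°, shortest Δλ = -100.58° (west) — crosses 180°.
Leg 2: +115.13° → -12.97°, shortest Δλ = -128.1° (west) — does not cross 180°.
Leg 3: -12.97° → -134.20°, shortest Δλ = -121.23° (west) — does not cross 180°.
Leg 4: -134.20° → -76.66°, shortest Δλ = 57.54° (east) — does not cross 180°.
Leg 5: -76.66° → -143.57°, shortest Δλ = -66.91° (west) — does not cross 180°.
Total crossings: 1.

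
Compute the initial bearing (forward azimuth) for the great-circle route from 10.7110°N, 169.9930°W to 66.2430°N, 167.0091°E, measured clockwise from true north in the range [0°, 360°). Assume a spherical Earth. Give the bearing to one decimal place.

349.3°

Δλ = 167.0091 − -169.9930 = 337.0021°; wrapped into (−180°, 180°]: -22.9979°.
θ = atan2( sin Δλ · cos φ₂ , cos φ₁ · sin φ₂ − sin φ₁ · cos φ₂ · cos Δλ )
  = atan2(-0.15740, 0.83039) = -10.733° → normalised to [0°, 360°): 349.267°.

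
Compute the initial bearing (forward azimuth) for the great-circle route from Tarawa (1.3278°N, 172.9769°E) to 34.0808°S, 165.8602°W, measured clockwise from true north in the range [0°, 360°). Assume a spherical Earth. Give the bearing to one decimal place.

Δλ = -165.8602 − 172.9769 = -338.8371°; wrapped into (−180°, 180°]: 21.1629°.
θ = atan2( sin Δλ · cos φ₂ , cos φ₁ · sin φ₂ − sin φ₁ · cos φ₂ · cos Δλ )
  = atan2(0.29901, -0.57811) = 152.651° → normalised to [0°, 360°): 152.651°.

152.7°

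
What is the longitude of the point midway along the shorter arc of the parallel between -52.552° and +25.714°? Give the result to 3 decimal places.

Signed shortest Δλ from -52.552° to +25.714° is +78.266°.
Midpoint longitude = -52.552° + (+78.266°)/2 = -52.552° + 39.133° = -13.419°.

-13.419°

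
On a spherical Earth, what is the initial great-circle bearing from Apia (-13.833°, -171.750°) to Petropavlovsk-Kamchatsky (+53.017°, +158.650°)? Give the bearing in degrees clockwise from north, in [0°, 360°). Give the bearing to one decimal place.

Δλ = 158.650 − -171.750 = 330.400°; wrapped into (−180°, 180°]: -29.600°.
θ = atan2( sin Δλ · cos φ₂ , cos φ₁ · sin φ₂ − sin φ₁ · cos φ₂ · cos Δλ )
  = atan2(-0.29714, 0.90071) = -18.258° → normalised to [0°, 360°): 341.742°.

341.7°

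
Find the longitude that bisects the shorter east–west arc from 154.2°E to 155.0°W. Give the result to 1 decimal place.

Signed shortest Δλ from +154.2° to -155.0° is +50.8°.
Midpoint longitude = +154.2° + (+50.8°)/2 = +154.2° + 25.4° = +179.6°.
(The naïve average (+154.2 + -155.0)/2 = -0.4° is on the wrong side of the globe.)

179.6°E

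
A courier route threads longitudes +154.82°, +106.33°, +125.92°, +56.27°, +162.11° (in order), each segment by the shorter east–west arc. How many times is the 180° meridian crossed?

Leg 1: +154.82° → +106.33°, shortest Δλ = -48.49° (west) — does not cross 180°.
Leg 2: +106.33° → +125.92°, shortest Δλ = 19.59° (east) — does not cross 180°.
Leg 3: +125.92° → +56.27°, shortest Δλ = -69.65° (west) — does not cross 180°.
Leg 4: +56.27° → +162.11°, shortest Δλ = 105.84° (east) — does not cross 180°.
Total crossings: 0.

0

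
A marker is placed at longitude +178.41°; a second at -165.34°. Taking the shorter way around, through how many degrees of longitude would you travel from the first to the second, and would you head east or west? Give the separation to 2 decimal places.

Raw difference: -165.34 − 178.41 = -343.75°.
Normalise into (−180°, 180°]: -343.75° + 360° = 16.25°.
Positive ⇒ the second point lies to the east; separation 16.25°.

16.25° east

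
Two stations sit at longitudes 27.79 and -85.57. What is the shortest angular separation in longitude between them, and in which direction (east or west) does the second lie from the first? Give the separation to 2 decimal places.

Raw difference: -85.57 − 27.79 = -113.36°.
Normalise into (−180°, 180°]: -113.36° stays -113.36°.
Negative ⇒ the second point lies to the west; separation 113.36°.

113.36° west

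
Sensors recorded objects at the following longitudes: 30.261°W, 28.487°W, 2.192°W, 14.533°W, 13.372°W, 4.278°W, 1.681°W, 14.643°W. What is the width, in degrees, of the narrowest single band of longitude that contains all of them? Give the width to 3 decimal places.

Sort the longitudes: -30.261°, -28.487°, -14.643°, -14.533°, -13.372°, -4.278°, -2.192°, -1.681°.
Eastward gaps between consecutive values (wrapping around): 1.774°, 13.844°, 0.110°, 1.161°, 9.094°, 2.086°, 0.511°, 331.420°.
Largest gap = 331.420° ⇒ minimal covering band is its complement: 360° − 331.420° = 28.580°.
Band runs from -30.261° eastward to -1.681°.

28.580°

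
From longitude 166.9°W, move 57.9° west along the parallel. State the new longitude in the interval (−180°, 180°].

Start at -166.9°; shift −57.9° → -224.8°.
-224.8° lies outside (−180°, 180°]; add 360° → +135.2°.

135.2°E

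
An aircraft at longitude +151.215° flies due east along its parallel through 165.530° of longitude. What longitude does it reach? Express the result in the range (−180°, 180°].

-43.255°

Start at +151.215°; shift +165.530° → +316.745°.
+316.745° lies outside (−180°, 180°]; subtract 360° → -43.255°.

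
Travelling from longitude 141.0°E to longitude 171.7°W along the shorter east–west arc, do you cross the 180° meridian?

Naïve |-171.7 − 141.0| = 312.7° > 180°, so the shorter arc goes the other way round — across 180°.
Signed shortest Δλ = ((-171.7 − 141.0 + 180) mod 360) − 180 = 47.3°.
Going east by 47.3° from +141.0° passes through 180° before reaching -171.7°.

Yes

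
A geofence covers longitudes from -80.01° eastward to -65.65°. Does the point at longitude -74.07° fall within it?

Yes

Band width going east from -80.01° to -65.65°: ((-65.65 − -80.01) mod 360) = 14.36°.
Offset of -74.07° east of the west edge: ((-74.07 − -80.01) mod 360) = 5.94°.
5.94° ≤ 14.36° ⇒ inside.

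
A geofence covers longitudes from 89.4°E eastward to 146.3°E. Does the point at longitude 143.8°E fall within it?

Yes

Band width going east from +89.4° to +146.3°: ((146.3 − 89.4) mod 360) = 56.9°.
Offset of +143.8° east of the west edge: ((143.8 − 89.4) mod 360) = 54.4°.
54.4° ≤ 56.9° ⇒ inside.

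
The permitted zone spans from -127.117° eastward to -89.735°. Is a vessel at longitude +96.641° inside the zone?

Band width going east from -127.117° to -89.735°: ((-89.735 − -127.117) mod 360) = 37.382°.
Offset of +96.641° east of the west edge: ((96.641 − -127.117) mod 360) = 223.758°.
223.758° > 37.382° ⇒ outside.

No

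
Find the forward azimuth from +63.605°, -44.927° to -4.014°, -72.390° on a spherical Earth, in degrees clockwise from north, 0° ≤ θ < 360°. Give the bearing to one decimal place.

209.2°

Δλ = -72.390 − -44.927 = -27.463°.
θ = atan2( sin Δλ · cos φ₂ , cos φ₁ · sin φ₂ − sin φ₁ · cos φ₂ · cos Δλ )
  = atan2(-0.46004, -0.82398) = -150.824° → normalised to [0°, 360°): 209.176°.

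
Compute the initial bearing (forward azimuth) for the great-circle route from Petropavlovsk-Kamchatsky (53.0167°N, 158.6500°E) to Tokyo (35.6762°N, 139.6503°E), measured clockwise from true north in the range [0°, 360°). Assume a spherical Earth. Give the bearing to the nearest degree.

Δλ = 139.6503 − 158.6500 = -18.9997°.
θ = atan2( sin Δλ · cos φ₂ , cos φ₁ · sin φ₂ − sin φ₁ · cos φ₂ · cos Δλ )
  = atan2(-0.26446, -0.26270) = -134.808° → normalised to [0°, 360°): 225.192°.

225°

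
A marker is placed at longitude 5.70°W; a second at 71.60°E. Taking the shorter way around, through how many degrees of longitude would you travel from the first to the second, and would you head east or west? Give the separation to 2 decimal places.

77.30° east

Raw difference: 71.60 − -5.70 = 77.3°.
Normalise into (−180°, 180°]: 77.3° stays 77.3°.
Positive ⇒ the second point lies to the east; separation 77.30°.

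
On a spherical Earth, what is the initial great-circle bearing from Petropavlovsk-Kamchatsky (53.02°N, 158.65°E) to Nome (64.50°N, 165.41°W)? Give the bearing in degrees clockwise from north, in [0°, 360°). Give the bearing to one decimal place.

Δλ = -165.41 − 158.65 = -324.06°; wrapped into (−180°, 180°]: 35.94°.
θ = atan2( sin Δλ · cos φ₂ , cos φ₁ · sin φ₂ − sin φ₁ · cos φ₂ · cos Δλ )
  = atan2(0.25268, 0.26450) = 43.692° → normalised to [0°, 360°): 43.692°.

43.7°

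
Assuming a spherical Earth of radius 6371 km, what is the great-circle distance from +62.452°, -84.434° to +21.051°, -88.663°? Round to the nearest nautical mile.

2492 nmi

Δλ = -88.663 − -84.434 = -4.229°.
Δφ = 21.051 − 62.452 = -41.401°.
a = sin²(Δφ/2) + cos φ₁ · cos φ₂ · sin²(Δλ/2) = 0.125538.
c = 2·atan2(√a, √(1−a)) = 0.72436 rad → d = 6371·c ≈ 4614.89 km ≈ 2491.84 nmi.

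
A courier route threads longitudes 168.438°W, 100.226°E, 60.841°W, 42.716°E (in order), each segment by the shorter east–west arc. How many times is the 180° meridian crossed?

1

Leg 1: -168.438° → +100.226°, shortest Δλ = -91.336° (west) — crosses 180°.
Leg 2: +100.226° → -60.841°, shortest Δλ = -161.067° (west) — does not cross 180°.
Leg 3: -60.841° → +42.716°, shortest Δλ = 103.557° (east) — does not cross 180°.
Total crossings: 1.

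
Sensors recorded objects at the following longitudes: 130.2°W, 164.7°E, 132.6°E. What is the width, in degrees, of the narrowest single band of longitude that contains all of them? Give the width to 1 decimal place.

Sort the longitudes: -130.2°, +132.6°, +164.7°.
Eastward gaps between consecutive values (wrapping around): 262.8°, 32.1°, 65.1°.
Largest gap = 262.8° ⇒ minimal covering band is its complement: 360° − 262.8° = 97.2°.
Band runs from +132.6° eastward to -130.2°, crossing the antimeridian.

97.2°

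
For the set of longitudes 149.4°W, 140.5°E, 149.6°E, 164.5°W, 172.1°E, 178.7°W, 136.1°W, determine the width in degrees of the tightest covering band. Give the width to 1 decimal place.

83.4°

Sort the longitudes: -178.7°, -164.5°, -149.4°, -136.1°, +140.5°, +149.6°, +172.1°.
Eastward gaps between consecutive values (wrapping around): 14.2°, 15.1°, 13.3°, 276.6°, 9.1°, 22.5°, 9.2°.
Largest gap = 276.6° ⇒ minimal covering band is its complement: 360° − 276.6° = 83.4°.
Band runs from +140.5° eastward to -136.1°, crossing the antimeridian.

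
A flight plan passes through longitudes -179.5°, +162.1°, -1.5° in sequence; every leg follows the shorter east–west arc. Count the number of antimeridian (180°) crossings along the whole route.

1

Leg 1: -179.5° → +162.1°, shortest Δλ = -18.4° (west) — crosses 180°.
Leg 2: +162.1° → -1.5°, shortest Δλ = -163.6° (west) — does not cross 180°.
Total crossings: 1.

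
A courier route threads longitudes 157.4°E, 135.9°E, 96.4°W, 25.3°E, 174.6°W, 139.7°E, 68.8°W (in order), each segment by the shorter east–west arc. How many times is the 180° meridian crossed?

4

Leg 1: +157.4° → +135.9°, shortest Δλ = -21.5° (west) — does not cross 180°.
Leg 2: +135.9° → -96.4°, shortest Δλ = 127.7° (east) — crosses 180°.
Leg 3: -96.4° → +25.3°, shortest Δλ = 121.7° (east) — does not cross 180°.
Leg 4: +25.3° → -174.6°, shortest Δλ = 160.1° (east) — crosses 180°.
Leg 5: -174.6° → +139.7°, shortest Δλ = -45.7° (west) — crosses 180°.
Leg 6: +139.7° → -68.8°, shortest Δλ = 151.5° (east) — crosses 180°.
Total crossings: 4.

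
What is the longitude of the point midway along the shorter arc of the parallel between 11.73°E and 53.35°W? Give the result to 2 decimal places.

20.81°W

Signed shortest Δλ from +11.73° to -53.35° is -65.08°.
Midpoint longitude = +11.73° + (-65.08°)/2 = +11.73° − 32.54° = -20.81°.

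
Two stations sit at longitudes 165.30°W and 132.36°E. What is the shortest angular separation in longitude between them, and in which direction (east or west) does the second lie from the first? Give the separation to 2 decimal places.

62.34° west

Raw difference: 132.36 − -165.30 = 297.66°.
Normalise into (−180°, 180°]: 297.66° − 360° = -62.34°.
Negative ⇒ the second point lies to the west; separation 62.34°.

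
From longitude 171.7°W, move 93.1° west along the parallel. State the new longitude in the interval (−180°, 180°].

95.2°E

Start at -171.7°; shift −93.1° → -264.8°.
-264.8° lies outside (−180°, 180°]; add 360° → +95.2°.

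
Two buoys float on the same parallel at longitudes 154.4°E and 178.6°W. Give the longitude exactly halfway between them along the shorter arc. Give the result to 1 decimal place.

167.9°E

Signed shortest Δλ from +154.4° to -178.6° is +27.0°.
Midpoint longitude = +154.4° + (+27.0°)/2 = +154.4° + 13.5° = +167.9°.
(The naïve average (+154.4 + -178.6)/2 = -12.1° is on the wrong side of the globe.)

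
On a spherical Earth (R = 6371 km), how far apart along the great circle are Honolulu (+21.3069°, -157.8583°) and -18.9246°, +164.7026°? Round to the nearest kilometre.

6051 km

Δλ = 164.7026 − -157.8583 = 322.5609°; wrapped into (−180°, 180°]: -37.4391°.
Δφ = -18.9246 − 21.3069 = -40.2315°.
a = sin²(Δφ/2) + cos φ₁ · cos φ₂ · sin²(Δλ/2) = 0.209052.
c = 2·atan2(√a, √(1−a)) = 0.94974 rad → d = 6371·c ≈ 6050.79 km.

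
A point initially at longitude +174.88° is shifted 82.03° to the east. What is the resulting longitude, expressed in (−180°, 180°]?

Start at +174.88°; shift +82.03° → +256.91°.
+256.91° lies outside (−180°, 180°]; subtract 360° → -103.09°.

-103.09°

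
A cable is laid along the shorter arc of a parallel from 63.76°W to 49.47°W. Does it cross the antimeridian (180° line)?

No

Signed shortest Δλ = ((-49.47 − -63.76 + 180) mod 360) − 180 = 14.29°.
Going east by 14.29° from -63.76° reaches -49.47° without touching 180°.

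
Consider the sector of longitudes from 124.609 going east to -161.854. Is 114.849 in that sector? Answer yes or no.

No

Band width going east from +124.609° to -161.854°: ((-161.854 − 124.609) mod 360) = 73.537°.
Offset of +114.849° east of the west edge: ((114.849 − 124.609) mod 360) = 350.240°.
350.240° > 73.537° ⇒ outside.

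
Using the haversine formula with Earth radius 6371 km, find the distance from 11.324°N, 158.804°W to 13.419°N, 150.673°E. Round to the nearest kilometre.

Δλ = 150.673 − -158.804 = 309.477°; wrapped into (−180°, 180°]: -50.523°.
Δφ = 13.419 − 11.324 = 2.095°.
a = sin²(Δφ/2) + cos φ₁ · cos φ₂ · sin²(Δλ/2) = 0.174030.
c = 2·atan2(√a, √(1−a)) = 0.86065 rad → d = 6371·c ≈ 5483.23 km.

5483 km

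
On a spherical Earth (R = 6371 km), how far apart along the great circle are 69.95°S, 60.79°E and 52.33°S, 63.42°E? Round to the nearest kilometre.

1964 km

Δλ = 63.42 − 60.79 = 2.63°.
Δφ = -52.33 − -69.95 = 17.62°.
a = sin²(Δφ/2) + cos φ₁ · cos φ₂ · sin²(Δλ/2) = 0.023568.
c = 2·atan2(√a, √(1−a)) = 0.30826 rad → d = 6371·c ≈ 1963.89 km.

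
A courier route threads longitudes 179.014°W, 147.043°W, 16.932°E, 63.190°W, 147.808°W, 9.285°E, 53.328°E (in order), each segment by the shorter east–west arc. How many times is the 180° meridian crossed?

Leg 1: -179.014° → -147.043°, shortest Δλ = 31.971° (east) — does not cross 180°.
Leg 2: -147.043° → +16.932°, shortest Δλ = 163.975° (east) — does not cross 180°.
Leg 3: +16.932° → -63.190°, shortest Δλ = -80.122° (west) — does not cross 180°.
Leg 4: -63.190° → -147.808°, shortest Δλ = -84.618° (west) — does not cross 180°.
Leg 5: -147.808° → +9.285°, shortest Δλ = 157.093° (east) — does not cross 180°.
Leg 6: +9.285° → +53.328°, shortest Δλ = 44.043° (east) — does not cross 180°.
Total crossings: 0.

0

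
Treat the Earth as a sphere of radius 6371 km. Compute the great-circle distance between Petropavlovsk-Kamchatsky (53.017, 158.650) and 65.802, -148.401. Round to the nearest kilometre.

Δλ = -148.401 − 158.650 = -307.051°; wrapped into (−180°, 180°]: 52.949°.
Δφ = 65.802 − 53.017 = 12.785°.
a = sin²(Δφ/2) + cos φ₁ · cos φ₂ · sin²(Δλ/2) = 0.061401.
c = 2·atan2(√a, √(1−a)) = 0.50080 rad → d = 6371·c ≈ 3190.61 km.

3191 km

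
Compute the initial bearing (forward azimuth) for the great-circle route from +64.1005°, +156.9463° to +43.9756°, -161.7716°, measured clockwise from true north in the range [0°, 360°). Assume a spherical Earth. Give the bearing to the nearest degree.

111°

Δλ = -161.7716 − 156.9463 = -318.7179°; wrapped into (−180°, 180°]: 41.2821°.
θ = atan2( sin Δλ · cos φ₂ , cos φ₁ · sin φ₂ − sin φ₁ · cos φ₂ · cos Δλ )
  = atan2(0.47479, -0.18318) = 111.097° → normalised to [0°, 360°): 111.097°.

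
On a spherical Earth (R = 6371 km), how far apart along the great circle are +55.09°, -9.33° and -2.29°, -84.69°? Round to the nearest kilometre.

9294 km

Δλ = -84.69 − -9.33 = -75.36°.
Δφ = -2.29 − 55.09 = -57.38°.
a = sin²(Δφ/2) + cos φ₁ · cos φ₂ · sin²(Δλ/2) = 0.444120.
c = 2·atan2(√a, √(1−a)) = 1.45880 rad → d = 6371·c ≈ 9294.03 km.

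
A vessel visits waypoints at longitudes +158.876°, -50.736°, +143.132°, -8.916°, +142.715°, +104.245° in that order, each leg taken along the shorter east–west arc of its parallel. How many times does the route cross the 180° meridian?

2

Leg 1: +158.876° → -50.736°, shortest Δλ = 150.388° (east) — crosses 180°.
Leg 2: -50.736° → +143.132°, shortest Δλ = -166.132° (west) — crosses 180°.
Leg 3: +143.132° → -8.916°, shortest Δλ = -152.048° (west) — does not cross 180°.
Leg 4: -8.916° → +142.715°, shortest Δλ = 151.631° (east) — does not cross 180°.
Leg 5: +142.715° → +104.245°, shortest Δλ = -38.47° (west) — does not cross 180°.
Total crossings: 2.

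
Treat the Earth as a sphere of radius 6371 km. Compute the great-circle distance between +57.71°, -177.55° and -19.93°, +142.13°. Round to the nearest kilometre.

9403 km

Δλ = 142.13 − -177.55 = 319.68°; wrapped into (−180°, 180°]: -40.32°.
Δφ = -19.93 − 57.71 = -77.64°.
a = sin²(Δφ/2) + cos φ₁ · cos φ₂ · sin²(Δλ/2) = 0.452625.
c = 2·atan2(√a, √(1−a)) = 1.47590 rad → d = 6371·c ≈ 9402.99 km.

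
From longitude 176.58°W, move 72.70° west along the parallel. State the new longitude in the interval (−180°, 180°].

110.72°E

Start at -176.58°; shift −72.70° → -249.28°.
-249.28° lies outside (−180°, 180°]; add 360° → +110.72°.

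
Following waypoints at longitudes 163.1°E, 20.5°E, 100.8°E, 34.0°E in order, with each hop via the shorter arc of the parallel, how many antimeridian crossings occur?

0

Leg 1: +163.1° → +20.5°, shortest Δλ = -142.6° (west) — does not cross 180°.
Leg 2: +20.5° → +100.8°, shortest Δλ = 80.3° (east) — does not cross 180°.
Leg 3: +100.8° → +34.0°, shortest Δλ = -66.8° (west) — does not cross 180°.
Total crossings: 0.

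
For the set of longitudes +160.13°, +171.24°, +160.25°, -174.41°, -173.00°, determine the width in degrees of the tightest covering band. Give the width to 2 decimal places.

Sort the longitudes: -174.41°, -173.00°, +160.13°, +160.25°, +171.24°.
Eastward gaps between consecutive values (wrapping around): 1.41°, 333.13°, 0.12°, 10.99°, 14.35°.
Largest gap = 333.13° ⇒ minimal covering band is its complement: 360° − 333.13° = 26.87°.
Band runs from +160.13° eastward to -173.00°, crossing the antimeridian.

26.87°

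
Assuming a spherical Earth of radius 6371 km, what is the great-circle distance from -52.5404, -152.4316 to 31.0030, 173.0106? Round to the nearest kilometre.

9877 km

Δλ = 173.0106 − -152.4316 = 325.4422°; wrapped into (−180°, 180°]: -34.5578°.
Δφ = 31.0030 − -52.5404 = 83.5434°.
a = sin²(Δφ/2) + cos φ₁ · cos φ₂ · sin²(Δλ/2) = 0.489767.
c = 2·atan2(√a, √(1−a)) = 1.55033 rad → d = 6371·c ≈ 9877.14 km.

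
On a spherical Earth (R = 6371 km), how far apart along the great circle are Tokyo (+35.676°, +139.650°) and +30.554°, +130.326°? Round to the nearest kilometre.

1038 km

Δλ = 130.326 − 139.650 = -9.324°.
Δφ = 30.554 − 35.676 = -5.122°.
a = sin²(Δφ/2) + cos φ₁ · cos φ₂ · sin²(Δλ/2) = 0.006618.
c = 2·atan2(√a, √(1−a)) = 0.16288 rad → d = 6371·c ≈ 1037.70 km.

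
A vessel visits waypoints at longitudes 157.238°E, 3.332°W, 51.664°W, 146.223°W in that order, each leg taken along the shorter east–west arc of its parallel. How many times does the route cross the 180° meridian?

Leg 1: +157.238° → -3.332°, shortest Δλ = -160.57° (west) — does not cross 180°.
Leg 2: -3.332° → -51.664°, shortest Δλ = -48.332° (west) — does not cross 180°.
Leg 3: -51.664° → -146.223°, shortest Δλ = -94.559° (west) — does not cross 180°.
Total crossings: 0.

0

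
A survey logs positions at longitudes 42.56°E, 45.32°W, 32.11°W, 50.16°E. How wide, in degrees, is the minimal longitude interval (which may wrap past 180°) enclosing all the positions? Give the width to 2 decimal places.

95.48°

Sort the longitudes: -45.32°, -32.11°, +42.56°, +50.16°.
Eastward gaps between consecutive values (wrapping around): 13.21°, 74.67°, 7.60°, 264.52°.
Largest gap = 264.52° ⇒ minimal covering band is its complement: 360° − 264.52° = 95.48°.
Band runs from -45.32° eastward to +50.16°.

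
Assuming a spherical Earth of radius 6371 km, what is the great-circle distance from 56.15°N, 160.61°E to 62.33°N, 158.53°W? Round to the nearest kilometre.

Δλ = -158.53 − 160.61 = -319.14°; wrapped into (−180°, 180°]: 40.86°.
Δφ = 62.33 − 56.15 = 6.18°.
a = sin²(Δφ/2) + cos φ₁ · cos φ₂ · sin²(Δλ/2) = 0.034423.
c = 2·atan2(√a, √(1−a)) = 0.37323 rad → d = 6371·c ≈ 2377.86 km.

2378 km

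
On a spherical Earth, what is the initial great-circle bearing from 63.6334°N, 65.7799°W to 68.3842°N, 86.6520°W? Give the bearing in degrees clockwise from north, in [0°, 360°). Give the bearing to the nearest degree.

309°

Δλ = -86.6520 − -65.7799 = -20.8721°.
θ = atan2( sin Δλ · cos φ₂ , cos φ₁ · sin φ₂ − sin φ₁ · cos φ₂ · cos Δλ )
  = atan2(-0.13125, 0.10448) = -51.478° → normalised to [0°, 360°): 308.522°.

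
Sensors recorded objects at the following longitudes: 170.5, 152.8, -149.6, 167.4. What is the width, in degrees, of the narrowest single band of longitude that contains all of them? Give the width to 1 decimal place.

Sort the longitudes: -149.6°, +152.8°, +167.4°, +170.5°.
Eastward gaps between consecutive values (wrapping around): 302.4°, 14.6°, 3.1°, 39.9°.
Largest gap = 302.4° ⇒ minimal covering band is its complement: 360° − 302.4° = 57.6°.
Band runs from +152.8° eastward to -149.6°, crossing the antimeridian.

57.6°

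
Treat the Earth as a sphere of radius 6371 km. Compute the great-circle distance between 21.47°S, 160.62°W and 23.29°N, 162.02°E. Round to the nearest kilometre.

6413 km

Δλ = 162.02 − -160.62 = 322.64°; wrapped into (−180°, 180°]: -37.36°.
Δφ = 23.29 − -21.47 = 44.76°.
a = sin²(Δφ/2) + cos φ₁ · cos φ₂ · sin²(Δλ/2) = 0.232653.
c = 2·atan2(√a, √(1−a)) = 1.00665 rad → d = 6371·c ≈ 6413.37 km.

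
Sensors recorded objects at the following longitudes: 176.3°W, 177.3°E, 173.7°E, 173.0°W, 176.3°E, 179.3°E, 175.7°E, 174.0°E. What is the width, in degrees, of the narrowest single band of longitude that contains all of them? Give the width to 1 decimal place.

Sort the longitudes: -176.3°, -173.0°, +173.7°, +174.0°, +175.7°, +176.3°, +177.3°, +179.3°.
Eastward gaps between consecutive values (wrapping around): 3.3°, 346.7°, 0.3°, 1.7°, 0.6°, 1.0°, 2.0°, 4.4°.
Largest gap = 346.7° ⇒ minimal covering band is its complement: 360° − 346.7° = 13.3°.
Band runs from +173.7° eastward to -173.0°, crossing the antimeridian.

13.3°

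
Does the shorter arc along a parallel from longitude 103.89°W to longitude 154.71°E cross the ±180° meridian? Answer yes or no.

Naïve |154.71 − -103.89| = 258.6° > 180°, so the shorter arc goes the other way round — across 180°.
Signed shortest Δλ = ((154.71 − -103.89 + 180) mod 360) − 180 = -101.4°.
Going west by 101.4° from -103.89° passes through 180° before reaching +154.71°.

Yes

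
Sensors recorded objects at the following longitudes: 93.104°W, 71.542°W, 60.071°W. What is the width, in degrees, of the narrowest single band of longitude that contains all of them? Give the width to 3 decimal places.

33.033°

Sort the longitudes: -93.104°, -71.542°, -60.071°.
Eastward gaps between consecutive values (wrapping around): 21.562°, 11.471°, 326.967°.
Largest gap = 326.967° ⇒ minimal covering band is its complement: 360° − 326.967° = 33.033°.
Band runs from -93.104° eastward to -60.071°.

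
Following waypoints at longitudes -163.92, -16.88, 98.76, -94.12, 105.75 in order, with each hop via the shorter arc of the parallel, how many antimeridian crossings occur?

Leg 1: -163.92° → -16.88°, shortest Δλ = 147.04° (east) — does not cross 180°.
Leg 2: -16.88° → +98.76°, shortest Δλ = 115.64° (east) — does not cross 180°.
Leg 3: +98.76° → -94.12°, shortest Δλ = 167.12° (east) — crosses 180°.
Leg 4: -94.12° → +105.75°, shortest Δλ = -160.13° (west) — crosses 180°.
Total crossings: 2.

2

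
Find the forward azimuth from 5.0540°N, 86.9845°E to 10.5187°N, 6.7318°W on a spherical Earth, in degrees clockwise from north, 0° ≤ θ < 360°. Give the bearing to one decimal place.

Δλ = -6.7318 − 86.9845 = -93.7163°.
θ = atan2( sin Δλ · cos φ₂ , cos φ₁ · sin φ₂ − sin φ₁ · cos φ₂ · cos Δλ )
  = atan2(-0.98113, 0.18746) = -79.183° → normalised to [0°, 360°): 280.817°.

280.8°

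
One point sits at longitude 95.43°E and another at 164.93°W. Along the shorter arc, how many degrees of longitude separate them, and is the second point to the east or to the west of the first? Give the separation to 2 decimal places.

Raw difference: -164.93 − 95.43 = -260.36°.
Normalise into (−180°, 180°]: -260.36° + 360° = 99.64°.
Positive ⇒ the second point lies to the east; separation 99.64°.

99.64° east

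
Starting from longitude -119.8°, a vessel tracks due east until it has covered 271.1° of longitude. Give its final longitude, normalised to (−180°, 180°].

Start at -119.8°; shift +271.1° → +151.3°.
+151.3° already lies in (−180°, 180°].

+151.3°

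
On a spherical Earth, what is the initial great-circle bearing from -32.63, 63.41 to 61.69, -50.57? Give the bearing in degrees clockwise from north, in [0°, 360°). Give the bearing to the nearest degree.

Δλ = -50.57 − 63.41 = -113.98°.
θ = atan2( sin Δλ · cos φ₂ , cos φ₁ · sin φ₂ − sin φ₁ · cos φ₂ · cos Δλ )
  = atan2(-0.43331, 0.63751) = -34.203° → normalised to [0°, 360°): 325.797°.

326°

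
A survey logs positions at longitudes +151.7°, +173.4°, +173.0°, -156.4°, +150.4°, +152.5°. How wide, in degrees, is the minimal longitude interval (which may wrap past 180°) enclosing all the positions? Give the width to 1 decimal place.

Sort the longitudes: -156.4°, +150.4°, +151.7°, +152.5°, +173.0°, +173.4°.
Eastward gaps between consecutive values (wrapping around): 306.8°, 1.3°, 0.8°, 20.5°, 0.4°, 30.2°.
Largest gap = 306.8° ⇒ minimal covering band is its complement: 360° − 306.8° = 53.2°.
Band runs from +150.4° eastward to -156.4°, crossing the antimeridian.

53.2°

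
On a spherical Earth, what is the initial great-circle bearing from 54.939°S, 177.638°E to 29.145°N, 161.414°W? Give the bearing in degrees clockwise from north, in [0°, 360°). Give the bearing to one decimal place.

Δλ = -161.414 − 177.638 = -339.052°; wrapped into (−180°, 180°]: 20.948°.
θ = atan2( sin Δλ · cos φ₂ , cos φ₁ · sin φ₂ − sin φ₁ · cos φ₂ · cos Δλ )
  = atan2(0.31225, 0.94742) = 18.241° → normalised to [0°, 360°): 18.241°.

18.2°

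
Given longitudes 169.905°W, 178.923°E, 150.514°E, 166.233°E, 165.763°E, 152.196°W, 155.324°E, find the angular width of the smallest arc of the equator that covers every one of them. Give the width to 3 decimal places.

57.290°

Sort the longitudes: -169.905°, -152.196°, +150.514°, +155.324°, +165.763°, +166.233°, +178.923°.
Eastward gaps between consecutive values (wrapping around): 17.709°, 302.710°, 4.810°, 10.439°, 0.470°, 12.690°, 11.172°.
Largest gap = 302.710° ⇒ minimal covering band is its complement: 360° − 302.710° = 57.290°.
Band runs from +150.514° eastward to -152.196°, crossing the antimeridian.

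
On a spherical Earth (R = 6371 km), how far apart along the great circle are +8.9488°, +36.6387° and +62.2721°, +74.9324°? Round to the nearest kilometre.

6683 km

Δλ = 74.9324 − 36.6387 = 38.2937°.
Δφ = 62.2721 − 8.9488 = 53.3233°.
a = sin²(Δφ/2) + cos φ₁ · cos φ₂ · sin²(Δλ/2) = 0.250794.
c = 2·atan2(√a, √(1−a)) = 1.04903 rad → d = 6371·c ≈ 6683.38 km.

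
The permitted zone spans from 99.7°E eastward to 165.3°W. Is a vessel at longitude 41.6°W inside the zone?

No

Band width going east from +99.7° to -165.3°: ((-165.3 − 99.7) mod 360) = 95.0°.
Offset of -41.6° east of the west edge: ((-41.6 − 99.7) mod 360) = 218.7°.
218.7° > 95.0° ⇒ outside.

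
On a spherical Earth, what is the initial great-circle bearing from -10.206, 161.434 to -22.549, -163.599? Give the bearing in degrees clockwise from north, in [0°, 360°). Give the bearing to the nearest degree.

115°

Δλ = -163.599 − 161.434 = -325.033°; wrapped into (−180°, 180°]: 34.967°.
θ = atan2( sin Δλ · cos φ₂ , cos φ₁ · sin φ₂ − sin φ₁ · cos φ₂ · cos Δλ )
  = atan2(0.52929, -0.24330) = 114.687° → normalised to [0°, 360°): 114.687°.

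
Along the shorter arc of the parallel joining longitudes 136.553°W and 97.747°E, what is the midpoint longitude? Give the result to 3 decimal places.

160.597°E

Signed shortest Δλ from -136.553° to +97.747° is -125.700°.
Midpoint longitude = -136.553° + (-125.700°)/2 = -136.553° − 62.850° = -199.403°.
Normalise into (−180°, 180°]: +160.597°.
(The naïve average (-136.553 + +97.747)/2 = -19.403° is on the wrong side of the globe.)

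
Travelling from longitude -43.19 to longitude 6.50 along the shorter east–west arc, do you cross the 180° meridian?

Signed shortest Δλ = ((6.50 − -43.19 + 180) mod 360) − 180 = 49.69°.
Going east by 49.69° from -43.19° reaches +6.50° without touching 180°.

No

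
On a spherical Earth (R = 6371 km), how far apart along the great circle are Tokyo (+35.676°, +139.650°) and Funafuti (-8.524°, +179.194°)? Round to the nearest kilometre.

6426 km

Δλ = 179.194 − 139.650 = 39.544°.
Δφ = -8.524 − 35.676 = -44.200°.
a = sin²(Δφ/2) + cos φ₁ · cos φ₂ · sin²(Δλ/2) = 0.233474.
c = 2·atan2(√a, √(1−a)) = 1.00859 rad → d = 6371·c ≈ 6425.75 km.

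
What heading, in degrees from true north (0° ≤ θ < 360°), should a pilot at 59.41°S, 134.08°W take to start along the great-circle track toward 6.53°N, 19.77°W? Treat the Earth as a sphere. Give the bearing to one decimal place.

Δλ = -19.77 − -134.08 = 114.31°.
θ = atan2( sin Δλ · cos φ₂ , cos φ₁ · sin φ₂ − sin φ₁ · cos φ₂ · cos Δλ )
  = atan2(0.90542, -0.29421) = 108.001° → normalised to [0°, 360°): 108.001°.

108.0°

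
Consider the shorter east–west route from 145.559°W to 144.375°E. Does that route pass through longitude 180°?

Yes

Naïve |144.375 − -145.559| = 289.934° > 180°, so the shorter arc goes the other way round — across 180°.
Signed shortest Δλ = ((144.375 − -145.559 + 180) mod 360) − 180 = -70.066°.
Going west by 70.066° from -145.559° passes through 180° before reaching +144.375°.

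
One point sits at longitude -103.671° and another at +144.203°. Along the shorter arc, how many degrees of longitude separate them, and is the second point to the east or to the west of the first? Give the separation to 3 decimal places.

Raw difference: 144.203 − -103.671 = 247.874°.
Normalise into (−180°, 180°]: 247.874° − 360° = -112.126°.
Negative ⇒ the second point lies to the west; separation 112.126°.

112.126° west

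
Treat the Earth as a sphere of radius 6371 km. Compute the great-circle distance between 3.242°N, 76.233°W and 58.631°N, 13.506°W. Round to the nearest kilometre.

Δλ = -13.506 − -76.233 = 62.727°.
Δφ = 58.631 − 3.242 = 55.389°.
a = sin²(Δφ/2) + cos φ₁ · cos φ₂ · sin²(Δλ/2) = 0.356782.
c = 2·atan2(√a, √(1−a)) = 1.28029 rad → d = 6371·c ≈ 8156.73 km.

8157 km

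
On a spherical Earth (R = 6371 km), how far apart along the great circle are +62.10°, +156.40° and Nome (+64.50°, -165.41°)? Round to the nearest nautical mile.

Δλ = -165.41 − 156.40 = -321.81°; wrapped into (−180°, 180°]: 38.19°.
Δφ = 64.50 − 62.10 = 2.40°.
a = sin²(Δφ/2) + cos φ₁ · cos φ₂ · sin²(Δλ/2) = 0.021997.
c = 2·atan2(√a, √(1−a)) = 0.29773 rad → d = 6371·c ≈ 1896.82 km ≈ 1024.20 nmi.

1024 nmi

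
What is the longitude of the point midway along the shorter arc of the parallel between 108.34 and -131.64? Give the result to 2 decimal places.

Signed shortest Δλ from +108.34° to -131.64° is +120.02°.
Midpoint longitude = +108.34° + (+120.02°)/2 = +108.34° + 60.01° = +168.35°.
(The naïve average (+108.34 + -131.64)/2 = -11.65° is on the wrong side of the globe.)

+168.35°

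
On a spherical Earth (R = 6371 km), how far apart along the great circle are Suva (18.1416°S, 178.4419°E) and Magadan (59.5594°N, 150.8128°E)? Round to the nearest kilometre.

Δλ = 150.8128 − 178.4419 = -27.6291°.
Δφ = 59.5594 − -18.1416 = 77.7010°.
a = sin²(Δφ/2) + cos φ₁ · cos φ₂ · sin²(Δλ/2) = 0.420944.
c = 2·atan2(√a, √(1−a)) = 1.41202 rad → d = 6371·c ≈ 8995.97 km.

8996 km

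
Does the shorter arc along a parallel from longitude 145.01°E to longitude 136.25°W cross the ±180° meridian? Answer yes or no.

Yes

Naïve |-136.25 − 145.01| = 281.26° > 180°, so the shorter arc goes the other way round — across 180°.
Signed shortest Δλ = ((-136.25 − 145.01 + 180) mod 360) − 180 = 78.74°.
Going east by 78.74° from +145.01° passes through 180° before reaching -136.25°.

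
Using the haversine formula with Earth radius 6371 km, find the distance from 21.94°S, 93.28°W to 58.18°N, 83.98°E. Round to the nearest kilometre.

Δλ = 83.98 − -93.28 = 177.26°.
Δφ = 58.18 − -21.94 = 80.12°.
a = sin²(Δφ/2) + cos φ₁ · cos φ₂ · sin²(Δλ/2) = 0.902994.
c = 2·atan2(√a, √(1−a)) = 2.50814 rad → d = 6371·c ≈ 15979.36 km.

15979 km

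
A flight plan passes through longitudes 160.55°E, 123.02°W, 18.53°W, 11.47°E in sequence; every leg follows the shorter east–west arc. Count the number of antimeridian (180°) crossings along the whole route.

Leg 1: +160.55° → -123.02°, shortest Δλ = 76.43° (east) — crosses 180°.
Leg 2: -123.02° → -18.53°, shortest Δλ = 104.49° (east) — does not cross 180°.
Leg 3: -18.53° → +11.47°, shortest Δλ = 30.0° (east) — does not cross 180°.
Total crossings: 1.

1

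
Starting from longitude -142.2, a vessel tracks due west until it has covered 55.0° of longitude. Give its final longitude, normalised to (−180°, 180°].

Start at -142.2°; shift −55.0° → -197.2°.
-197.2° lies outside (−180°, 180°]; add 360° → +162.8°.

+162.8°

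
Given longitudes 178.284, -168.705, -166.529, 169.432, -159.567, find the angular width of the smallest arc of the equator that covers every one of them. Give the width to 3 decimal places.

Sort the longitudes: -168.705°, -166.529°, -159.567°, +169.432°, +178.284°.
Eastward gaps between consecutive values (wrapping around): 2.176°, 6.962°, 328.999°, 8.852°, 13.011°.
Largest gap = 328.999° ⇒ minimal covering band is its complement: 360° − 328.999° = 31.001°.
Band runs from +169.432° eastward to -159.567°, crossing the antimeridian.

31.001°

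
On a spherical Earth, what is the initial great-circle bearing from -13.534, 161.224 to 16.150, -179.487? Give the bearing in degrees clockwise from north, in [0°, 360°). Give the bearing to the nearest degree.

33°

Δλ = -179.487 − 161.224 = -340.711°; wrapped into (−180°, 180°]: 19.289°.
θ = atan2( sin Δλ · cos φ₂ , cos φ₁ · sin φ₂ − sin φ₁ · cos φ₂ · cos Δλ )
  = atan2(0.31730, 0.48260) = 33.324° → normalised to [0°, 360°): 33.324°.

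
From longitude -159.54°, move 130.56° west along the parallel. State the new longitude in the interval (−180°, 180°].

+69.90°

Start at -159.54°; shift −130.56° → -290.10°.
-290.10° lies outside (−180°, 180°]; add 360° → +69.90°.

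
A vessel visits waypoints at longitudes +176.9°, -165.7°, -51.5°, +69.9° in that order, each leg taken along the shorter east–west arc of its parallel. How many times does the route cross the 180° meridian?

1

Leg 1: +176.9° → -165.7°, shortest Δλ = 17.4° (east) — crosses 180°.
Leg 2: -165.7° → -51.5°, shortest Δλ = 114.2° (east) — does not cross 180°.
Leg 3: -51.5° → +69.9°, shortest Δλ = 121.4° (east) — does not cross 180°.
Total crossings: 1.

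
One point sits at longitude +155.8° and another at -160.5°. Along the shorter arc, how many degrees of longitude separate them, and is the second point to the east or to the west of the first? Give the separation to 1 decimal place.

43.7° east

Raw difference: -160.5 − 155.8 = -316.3°.
Normalise into (−180°, 180°]: -316.3° + 360° = 43.7°.
Positive ⇒ the second point lies to the east; separation 43.7°.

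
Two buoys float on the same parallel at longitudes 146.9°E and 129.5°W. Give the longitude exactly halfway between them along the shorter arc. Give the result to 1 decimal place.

171.3°W

Signed shortest Δλ from +146.9° to -129.5° is +83.6°.
Midpoint longitude = +146.9° + (+83.6°)/2 = +146.9° + 41.8° = +188.7°.
Normalise into (−180°, 180°]: -171.3°.
(The naïve average (+146.9 + -129.5)/2 = 8.7° is on the wrong side of the globe.)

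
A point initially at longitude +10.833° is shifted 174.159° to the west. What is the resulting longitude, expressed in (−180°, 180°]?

-163.326°

Start at +10.833°; shift −174.159° → -163.326°.
-163.326° already lies in (−180°, 180°].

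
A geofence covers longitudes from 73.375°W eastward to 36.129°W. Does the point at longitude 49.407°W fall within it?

Band width going east from -73.375° to -36.129°: ((-36.129 − -73.375) mod 360) = 37.246°.
Offset of -49.407° east of the west edge: ((-49.407 − -73.375) mod 360) = 23.968°.
23.968° ≤ 37.246° ⇒ inside.

Yes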